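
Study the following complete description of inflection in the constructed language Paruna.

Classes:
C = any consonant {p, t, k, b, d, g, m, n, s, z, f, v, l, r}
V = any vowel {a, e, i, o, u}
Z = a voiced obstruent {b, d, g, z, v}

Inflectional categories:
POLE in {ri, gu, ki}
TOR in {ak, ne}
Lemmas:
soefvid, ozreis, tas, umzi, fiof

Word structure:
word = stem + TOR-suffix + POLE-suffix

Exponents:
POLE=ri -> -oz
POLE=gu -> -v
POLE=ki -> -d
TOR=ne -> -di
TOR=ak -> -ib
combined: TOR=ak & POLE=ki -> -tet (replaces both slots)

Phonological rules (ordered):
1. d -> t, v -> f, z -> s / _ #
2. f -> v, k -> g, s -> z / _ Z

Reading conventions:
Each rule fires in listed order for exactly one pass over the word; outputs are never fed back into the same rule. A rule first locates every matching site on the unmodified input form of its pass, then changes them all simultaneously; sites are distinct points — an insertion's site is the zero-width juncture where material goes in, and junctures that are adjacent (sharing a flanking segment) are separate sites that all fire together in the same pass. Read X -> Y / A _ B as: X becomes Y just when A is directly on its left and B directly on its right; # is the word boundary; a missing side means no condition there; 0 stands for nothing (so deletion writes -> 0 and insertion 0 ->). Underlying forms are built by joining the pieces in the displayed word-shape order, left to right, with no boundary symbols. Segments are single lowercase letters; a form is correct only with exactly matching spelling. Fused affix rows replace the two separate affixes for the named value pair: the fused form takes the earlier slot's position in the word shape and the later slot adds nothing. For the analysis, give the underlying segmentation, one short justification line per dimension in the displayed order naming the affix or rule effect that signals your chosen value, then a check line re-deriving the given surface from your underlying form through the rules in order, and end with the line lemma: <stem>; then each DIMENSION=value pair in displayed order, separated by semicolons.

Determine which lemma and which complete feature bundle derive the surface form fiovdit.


underlying: fiof-di-d
POLE=ki - signalled by the affix -d
TOR=ne - signalled by the affix -di
check: fiofdid -> fiofdit -> fiovdit
lemma: fiof; POLE=ki; TOR=ne


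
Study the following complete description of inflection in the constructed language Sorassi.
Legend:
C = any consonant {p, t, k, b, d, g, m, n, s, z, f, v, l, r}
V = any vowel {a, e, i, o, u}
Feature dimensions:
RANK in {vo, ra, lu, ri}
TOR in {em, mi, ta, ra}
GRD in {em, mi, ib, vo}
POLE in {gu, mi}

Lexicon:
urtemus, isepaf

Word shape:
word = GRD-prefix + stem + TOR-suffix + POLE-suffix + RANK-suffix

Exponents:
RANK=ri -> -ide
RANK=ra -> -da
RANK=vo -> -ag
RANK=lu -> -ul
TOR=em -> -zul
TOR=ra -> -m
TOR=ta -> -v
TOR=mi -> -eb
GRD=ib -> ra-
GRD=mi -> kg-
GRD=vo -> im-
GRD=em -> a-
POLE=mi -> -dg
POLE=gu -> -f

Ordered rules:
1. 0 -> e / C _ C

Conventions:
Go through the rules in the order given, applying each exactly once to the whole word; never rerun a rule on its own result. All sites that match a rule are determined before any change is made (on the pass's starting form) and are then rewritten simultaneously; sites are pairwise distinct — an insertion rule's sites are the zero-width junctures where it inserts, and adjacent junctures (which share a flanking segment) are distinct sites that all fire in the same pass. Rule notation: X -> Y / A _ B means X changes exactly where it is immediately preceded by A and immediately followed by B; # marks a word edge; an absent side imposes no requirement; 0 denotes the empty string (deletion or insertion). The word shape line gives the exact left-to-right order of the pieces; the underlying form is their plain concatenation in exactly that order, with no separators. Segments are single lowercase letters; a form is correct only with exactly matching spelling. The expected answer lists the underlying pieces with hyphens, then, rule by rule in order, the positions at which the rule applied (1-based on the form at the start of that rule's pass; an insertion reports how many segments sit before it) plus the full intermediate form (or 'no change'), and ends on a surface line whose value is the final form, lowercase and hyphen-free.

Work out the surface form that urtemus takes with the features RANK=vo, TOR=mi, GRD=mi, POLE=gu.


underlying: kg-urtemus-eb-f-ag
1. 0 -> e / C _ C: inserts after position(s) 1, 4, 11: keguretemusebefag
surface: keguretemusebefag


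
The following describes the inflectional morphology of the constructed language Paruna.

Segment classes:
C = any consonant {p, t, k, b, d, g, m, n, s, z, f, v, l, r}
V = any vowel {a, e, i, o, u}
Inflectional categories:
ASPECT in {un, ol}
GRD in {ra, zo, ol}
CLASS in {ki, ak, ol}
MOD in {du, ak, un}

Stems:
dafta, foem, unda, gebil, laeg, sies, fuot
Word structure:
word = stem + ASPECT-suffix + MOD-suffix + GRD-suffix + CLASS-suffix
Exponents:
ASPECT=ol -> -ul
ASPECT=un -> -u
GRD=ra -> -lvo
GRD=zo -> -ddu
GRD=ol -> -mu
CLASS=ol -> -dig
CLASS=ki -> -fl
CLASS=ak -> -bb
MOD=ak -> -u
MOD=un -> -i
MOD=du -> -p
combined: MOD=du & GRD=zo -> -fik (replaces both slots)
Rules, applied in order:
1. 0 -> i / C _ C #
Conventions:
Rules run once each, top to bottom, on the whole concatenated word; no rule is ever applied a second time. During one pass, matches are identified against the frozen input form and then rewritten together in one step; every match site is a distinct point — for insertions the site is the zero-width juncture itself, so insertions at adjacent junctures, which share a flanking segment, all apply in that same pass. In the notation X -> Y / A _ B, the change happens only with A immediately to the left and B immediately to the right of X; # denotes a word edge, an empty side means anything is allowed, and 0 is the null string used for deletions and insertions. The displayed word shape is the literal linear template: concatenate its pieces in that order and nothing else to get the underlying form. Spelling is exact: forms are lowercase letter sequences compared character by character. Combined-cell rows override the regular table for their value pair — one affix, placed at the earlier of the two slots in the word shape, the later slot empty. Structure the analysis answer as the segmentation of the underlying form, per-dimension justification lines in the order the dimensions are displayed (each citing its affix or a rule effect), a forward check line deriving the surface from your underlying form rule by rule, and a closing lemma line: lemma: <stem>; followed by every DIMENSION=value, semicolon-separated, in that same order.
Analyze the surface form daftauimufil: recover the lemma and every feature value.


underlying: dafta-u-i-mu-fl
ASPECT=un - signalled by the affix -u
GRD=ol - signalled by the affix -mu
CLASS=ki - signalled by the affix -fl
MOD=un - signalled by the affix -i
check: daftauimufl -> daftauimufil
lemma: dafta; ASPECT=un; GRD=ol; CLASS=ki; MOD=un


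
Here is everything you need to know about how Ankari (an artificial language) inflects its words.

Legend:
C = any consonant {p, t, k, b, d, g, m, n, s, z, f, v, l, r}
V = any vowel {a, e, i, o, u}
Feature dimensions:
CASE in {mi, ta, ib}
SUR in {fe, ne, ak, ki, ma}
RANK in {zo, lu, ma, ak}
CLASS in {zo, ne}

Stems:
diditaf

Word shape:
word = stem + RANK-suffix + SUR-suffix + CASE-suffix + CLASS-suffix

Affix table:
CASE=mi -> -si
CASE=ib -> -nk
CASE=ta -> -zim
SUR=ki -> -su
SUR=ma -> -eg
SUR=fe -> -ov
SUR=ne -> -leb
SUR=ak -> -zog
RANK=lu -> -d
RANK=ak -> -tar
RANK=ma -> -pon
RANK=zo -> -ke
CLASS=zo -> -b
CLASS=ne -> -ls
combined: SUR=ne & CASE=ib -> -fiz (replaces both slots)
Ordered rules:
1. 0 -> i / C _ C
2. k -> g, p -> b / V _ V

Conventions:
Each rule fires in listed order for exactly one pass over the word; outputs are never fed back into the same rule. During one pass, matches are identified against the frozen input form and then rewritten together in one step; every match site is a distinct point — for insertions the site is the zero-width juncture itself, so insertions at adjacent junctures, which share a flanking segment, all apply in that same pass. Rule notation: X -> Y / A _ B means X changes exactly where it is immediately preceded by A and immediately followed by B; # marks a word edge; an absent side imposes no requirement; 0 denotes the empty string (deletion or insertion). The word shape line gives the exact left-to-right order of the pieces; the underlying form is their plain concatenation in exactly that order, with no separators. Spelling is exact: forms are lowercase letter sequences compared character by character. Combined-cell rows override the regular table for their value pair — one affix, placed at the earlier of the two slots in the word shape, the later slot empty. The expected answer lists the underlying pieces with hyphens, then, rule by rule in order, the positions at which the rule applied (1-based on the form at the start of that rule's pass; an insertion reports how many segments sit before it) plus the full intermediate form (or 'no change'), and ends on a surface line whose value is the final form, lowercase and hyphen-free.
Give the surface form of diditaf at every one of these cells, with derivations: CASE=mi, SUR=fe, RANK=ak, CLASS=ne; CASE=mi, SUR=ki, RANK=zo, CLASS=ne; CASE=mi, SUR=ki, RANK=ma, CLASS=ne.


cell CASE=mi, SUR=fe, RANK=ak, CLASS=ne:
underlying: diditaf-tar-ov-si-ls
1. 0 -> i / C _ C: inserts after position(s) 7, 12, 15: diditafitarovisilis
2. k -> g, p -> b / V _ V: no change
surface: diditafitarovisilis

cell CASE=mi, SUR=ki, RANK=zo, CLASS=ne:
underlying: diditaf-ke-su-si-ls
1. 0 -> i / C _ C: inserts after position(s) 7, 14: diditafikesusilis
2. k -> g, p -> b / V _ V: fires at position(s) 9: diditafigesusilis
surface: diditafigesusilis

cell CASE=mi, SUR=ki, RANK=ma, CLASS=ne:
underlying: diditaf-pon-su-si-ls
1. 0 -> i / C _ C: inserts after position(s) 7, 10, 15: diditafiponisusilis
2. k -> g, p -> b / V _ V: fires at position(s) 9: diditafibonisusilis
surface: diditafibonisusilis


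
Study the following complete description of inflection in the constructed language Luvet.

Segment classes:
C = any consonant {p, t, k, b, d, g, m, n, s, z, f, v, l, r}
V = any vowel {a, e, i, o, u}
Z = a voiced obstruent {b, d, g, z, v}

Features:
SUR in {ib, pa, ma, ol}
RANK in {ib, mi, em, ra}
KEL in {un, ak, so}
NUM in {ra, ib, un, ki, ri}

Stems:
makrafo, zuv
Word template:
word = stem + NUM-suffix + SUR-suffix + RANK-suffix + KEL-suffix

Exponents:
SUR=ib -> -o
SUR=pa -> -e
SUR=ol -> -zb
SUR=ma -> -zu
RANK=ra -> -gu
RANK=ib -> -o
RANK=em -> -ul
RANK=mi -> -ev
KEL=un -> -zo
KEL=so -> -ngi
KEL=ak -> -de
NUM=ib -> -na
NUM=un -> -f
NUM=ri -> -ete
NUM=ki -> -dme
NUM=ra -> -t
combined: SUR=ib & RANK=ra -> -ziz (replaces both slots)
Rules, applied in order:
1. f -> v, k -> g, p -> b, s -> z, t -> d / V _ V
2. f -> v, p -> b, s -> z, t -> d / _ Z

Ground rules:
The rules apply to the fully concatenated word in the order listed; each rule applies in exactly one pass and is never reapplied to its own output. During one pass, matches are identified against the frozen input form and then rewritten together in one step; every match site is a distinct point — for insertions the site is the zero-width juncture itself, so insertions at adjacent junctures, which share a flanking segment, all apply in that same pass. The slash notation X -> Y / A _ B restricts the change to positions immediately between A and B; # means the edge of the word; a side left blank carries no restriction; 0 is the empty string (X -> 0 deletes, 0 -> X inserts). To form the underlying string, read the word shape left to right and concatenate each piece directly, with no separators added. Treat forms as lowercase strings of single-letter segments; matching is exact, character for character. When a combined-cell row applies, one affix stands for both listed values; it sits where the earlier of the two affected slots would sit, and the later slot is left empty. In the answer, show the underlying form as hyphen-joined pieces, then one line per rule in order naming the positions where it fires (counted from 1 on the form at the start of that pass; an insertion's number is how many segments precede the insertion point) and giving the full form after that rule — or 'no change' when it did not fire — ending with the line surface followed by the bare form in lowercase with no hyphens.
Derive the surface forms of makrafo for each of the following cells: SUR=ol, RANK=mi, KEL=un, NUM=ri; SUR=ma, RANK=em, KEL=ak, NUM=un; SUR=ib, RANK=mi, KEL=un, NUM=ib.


cell SUR=ol, RANK=mi, KEL=un, NUM=ri:
underlying: makrafo-ete-zb-ev-zo
1. f -> v, k -> g, p -> b, s -> z, t -> d / V _ V: fires at position(s) 6, 9: makravoedezbevzo
2. f -> v, p -> b, s -> z, t -> d / _ Z: no change
surface: makravoedezbevzo

cell SUR=ma, RANK=em, KEL=ak, NUM=un:
underlying: makrafo-f-zu-ul-de
1. f -> v, k -> g, p -> b, s -> z, t -> d / V _ V: fires at position(s) 6: makravofzuulde
2. f -> v, p -> b, s -> z, t -> d / _ Z: fires at position(s) 8: makravovzuulde
surface: makravovzuulde

cell SUR=ib, RANK=mi, KEL=un, NUM=ib:
underlying: makrafo-na-o-ev-zo
1. f -> v, k -> g, p -> b, s -> z, t -> d / V _ V: fires at position(s) 6: makravonaoevzo
2. f -> v, p -> b, s -> z, t -> d / _ Z: no change
surface: makravonaoevzo


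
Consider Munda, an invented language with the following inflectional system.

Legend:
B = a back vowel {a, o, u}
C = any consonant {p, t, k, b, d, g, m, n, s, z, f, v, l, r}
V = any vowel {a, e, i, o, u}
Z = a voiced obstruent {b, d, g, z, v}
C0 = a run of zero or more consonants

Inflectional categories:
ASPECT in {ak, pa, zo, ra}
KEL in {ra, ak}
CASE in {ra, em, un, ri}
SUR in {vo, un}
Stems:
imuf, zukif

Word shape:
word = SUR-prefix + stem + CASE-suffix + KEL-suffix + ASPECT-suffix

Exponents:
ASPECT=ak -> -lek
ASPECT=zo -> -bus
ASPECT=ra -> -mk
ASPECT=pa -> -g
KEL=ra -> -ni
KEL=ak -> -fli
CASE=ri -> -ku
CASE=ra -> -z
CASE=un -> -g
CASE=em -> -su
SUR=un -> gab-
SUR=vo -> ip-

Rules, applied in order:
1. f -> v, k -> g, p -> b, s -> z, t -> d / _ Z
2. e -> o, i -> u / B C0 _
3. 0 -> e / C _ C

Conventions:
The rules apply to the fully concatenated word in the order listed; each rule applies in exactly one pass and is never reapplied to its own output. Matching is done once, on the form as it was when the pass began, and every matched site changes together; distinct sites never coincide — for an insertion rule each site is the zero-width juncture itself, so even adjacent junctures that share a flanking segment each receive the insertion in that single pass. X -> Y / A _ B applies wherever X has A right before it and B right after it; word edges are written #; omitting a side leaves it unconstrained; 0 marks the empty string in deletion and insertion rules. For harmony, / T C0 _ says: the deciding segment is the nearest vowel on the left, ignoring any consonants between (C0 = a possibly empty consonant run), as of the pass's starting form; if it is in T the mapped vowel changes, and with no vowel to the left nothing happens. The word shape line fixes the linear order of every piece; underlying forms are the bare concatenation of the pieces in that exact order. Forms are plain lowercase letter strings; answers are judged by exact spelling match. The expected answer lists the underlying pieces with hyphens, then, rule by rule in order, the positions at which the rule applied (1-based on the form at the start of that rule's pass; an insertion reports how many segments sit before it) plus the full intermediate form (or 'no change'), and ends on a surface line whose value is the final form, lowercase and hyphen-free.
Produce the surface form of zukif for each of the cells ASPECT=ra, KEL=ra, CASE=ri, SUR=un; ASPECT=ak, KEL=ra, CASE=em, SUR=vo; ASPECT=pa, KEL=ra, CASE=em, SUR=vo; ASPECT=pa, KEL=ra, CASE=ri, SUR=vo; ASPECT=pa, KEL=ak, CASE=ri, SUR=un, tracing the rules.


cell ASPECT=ra, KEL=ra, CASE=ri, SUR=un:
underlying: gab-zukif-ku-ni-mk
1. f -> v, k -> g, p -> b, s -> z, t -> d / _ Z: no change
2. e -> o, i -> u / B C0 _: fires at position(s) 7, 12: gabzukufkunumk
3. 0 -> e / C _ C: inserts after position(s) 3, 8, 13: gabezukufekunumek
surface: gabezukufekunumek

cell ASPECT=ak, KEL=ra, CASE=em, SUR=vo:
underlying: ip-zukif-su-ni-lek
1. f -> v, k -> g, p -> b, s -> z, t -> d / _ Z: fires at position(s) 2: ibzukifsunilek
2. e -> o, i -> u / B C0 _: fires at position(s) 6, 11: ibzukufsunulek
3. 0 -> e / C _ C: inserts after position(s) 2, 7: ibezukufesunulek
surface: ibezukufesunulek

cell ASPECT=pa, KEL=ra, CASE=em, SUR=vo:
underlying: ip-zukif-su-ni-g
1. f -> v, k -> g, p -> b, s -> z, t -> d / _ Z: fires at position(s) 2: ibzukifsunig
2. e -> o, i -> u / B C0 _: fires at position(s) 6, 11: ibzukufsunug
3. 0 -> e / C _ C: inserts after position(s) 2, 7: ibezukufesunug
surface: ibezukufesunug

cell ASPECT=pa, KEL=ra, CASE=ri, SUR=vo:
underlying: ip-zukif-ku-ni-g
1. f -> v, k -> g, p -> b, s -> z, t -> d / _ Z: fires at position(s) 2: ibzukifkunig
2. e -> o, i -> u / B C0 _: fires at position(s) 6, 11: ibzukufkunug
3. 0 -> e / C _ C: inserts after position(s) 2, 7: ibezukufekunug
surface: ibezukufekunug

cell ASPECT=pa, KEL=ak, CASE=ri, SUR=un:
underlying: gab-zukif-ku-fli-g
1. f -> v, k -> g, p -> b, s -> z, t -> d / _ Z: no change
2. e -> o, i -> u / B C0 _: fires at position(s) 7, 13: gabzukufkuflug
3. 0 -> e / C _ C: inserts after position(s) 3, 8, 11: gabezukufekufelug
surface: gabezukufekufelug


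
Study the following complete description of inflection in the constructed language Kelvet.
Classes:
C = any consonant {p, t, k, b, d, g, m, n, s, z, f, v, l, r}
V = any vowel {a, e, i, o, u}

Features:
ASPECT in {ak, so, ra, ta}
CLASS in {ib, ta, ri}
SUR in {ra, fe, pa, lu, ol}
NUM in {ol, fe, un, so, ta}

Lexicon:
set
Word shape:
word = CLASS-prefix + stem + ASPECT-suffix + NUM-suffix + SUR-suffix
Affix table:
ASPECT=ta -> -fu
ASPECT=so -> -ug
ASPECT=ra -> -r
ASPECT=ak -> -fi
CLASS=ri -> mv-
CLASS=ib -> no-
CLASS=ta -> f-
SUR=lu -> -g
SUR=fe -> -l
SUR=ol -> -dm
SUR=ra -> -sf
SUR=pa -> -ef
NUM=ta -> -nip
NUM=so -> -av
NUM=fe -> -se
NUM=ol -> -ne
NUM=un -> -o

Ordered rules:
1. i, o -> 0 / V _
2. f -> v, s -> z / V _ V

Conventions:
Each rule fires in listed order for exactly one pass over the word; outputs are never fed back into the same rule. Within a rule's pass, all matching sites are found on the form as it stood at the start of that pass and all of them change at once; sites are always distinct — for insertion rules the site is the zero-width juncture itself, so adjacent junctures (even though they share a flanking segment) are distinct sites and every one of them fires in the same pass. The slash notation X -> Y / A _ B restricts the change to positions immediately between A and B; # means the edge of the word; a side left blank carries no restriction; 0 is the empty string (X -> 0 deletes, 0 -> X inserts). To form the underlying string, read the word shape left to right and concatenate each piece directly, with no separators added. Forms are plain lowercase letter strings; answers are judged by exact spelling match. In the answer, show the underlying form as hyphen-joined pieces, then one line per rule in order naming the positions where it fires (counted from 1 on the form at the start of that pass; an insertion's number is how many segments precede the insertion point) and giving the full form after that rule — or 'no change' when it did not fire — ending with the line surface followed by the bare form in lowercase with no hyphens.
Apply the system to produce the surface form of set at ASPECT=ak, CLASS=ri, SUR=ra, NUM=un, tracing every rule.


underlying: mv-set-fi-o-sf
1. i, o -> 0 / V _: fires at position(s) 8: mvsetfisf
2. f -> v, s -> z / V _ V: no change
surface: mvsetfisf


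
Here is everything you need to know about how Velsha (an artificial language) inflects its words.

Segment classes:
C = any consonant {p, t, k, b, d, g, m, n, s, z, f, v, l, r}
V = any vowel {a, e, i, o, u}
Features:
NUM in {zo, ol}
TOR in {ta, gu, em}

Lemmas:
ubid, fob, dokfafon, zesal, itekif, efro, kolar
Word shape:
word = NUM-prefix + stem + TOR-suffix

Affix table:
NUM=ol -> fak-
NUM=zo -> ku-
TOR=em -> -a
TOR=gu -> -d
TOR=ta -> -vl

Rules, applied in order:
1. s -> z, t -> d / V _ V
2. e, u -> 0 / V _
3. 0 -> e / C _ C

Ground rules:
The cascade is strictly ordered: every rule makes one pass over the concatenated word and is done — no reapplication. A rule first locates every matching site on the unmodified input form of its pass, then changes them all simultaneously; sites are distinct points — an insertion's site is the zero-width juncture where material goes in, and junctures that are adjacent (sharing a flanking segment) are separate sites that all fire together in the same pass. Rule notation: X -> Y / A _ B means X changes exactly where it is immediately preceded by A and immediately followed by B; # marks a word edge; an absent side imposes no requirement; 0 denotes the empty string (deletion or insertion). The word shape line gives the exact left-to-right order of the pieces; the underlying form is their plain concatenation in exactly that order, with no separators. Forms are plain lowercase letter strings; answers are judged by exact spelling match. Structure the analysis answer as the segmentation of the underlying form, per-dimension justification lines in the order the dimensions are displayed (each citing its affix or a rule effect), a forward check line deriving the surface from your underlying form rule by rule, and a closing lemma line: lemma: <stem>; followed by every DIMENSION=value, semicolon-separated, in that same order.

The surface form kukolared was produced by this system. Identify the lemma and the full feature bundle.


underlying: ku-kolar-d
NUM=zo - signalled by the affix ku-
TOR=gu - signalled by the affix -d
check: kukolard -> kukolard -> kukolard -> kukolared
lemma: kolar; NUM=zo; TOR=gu


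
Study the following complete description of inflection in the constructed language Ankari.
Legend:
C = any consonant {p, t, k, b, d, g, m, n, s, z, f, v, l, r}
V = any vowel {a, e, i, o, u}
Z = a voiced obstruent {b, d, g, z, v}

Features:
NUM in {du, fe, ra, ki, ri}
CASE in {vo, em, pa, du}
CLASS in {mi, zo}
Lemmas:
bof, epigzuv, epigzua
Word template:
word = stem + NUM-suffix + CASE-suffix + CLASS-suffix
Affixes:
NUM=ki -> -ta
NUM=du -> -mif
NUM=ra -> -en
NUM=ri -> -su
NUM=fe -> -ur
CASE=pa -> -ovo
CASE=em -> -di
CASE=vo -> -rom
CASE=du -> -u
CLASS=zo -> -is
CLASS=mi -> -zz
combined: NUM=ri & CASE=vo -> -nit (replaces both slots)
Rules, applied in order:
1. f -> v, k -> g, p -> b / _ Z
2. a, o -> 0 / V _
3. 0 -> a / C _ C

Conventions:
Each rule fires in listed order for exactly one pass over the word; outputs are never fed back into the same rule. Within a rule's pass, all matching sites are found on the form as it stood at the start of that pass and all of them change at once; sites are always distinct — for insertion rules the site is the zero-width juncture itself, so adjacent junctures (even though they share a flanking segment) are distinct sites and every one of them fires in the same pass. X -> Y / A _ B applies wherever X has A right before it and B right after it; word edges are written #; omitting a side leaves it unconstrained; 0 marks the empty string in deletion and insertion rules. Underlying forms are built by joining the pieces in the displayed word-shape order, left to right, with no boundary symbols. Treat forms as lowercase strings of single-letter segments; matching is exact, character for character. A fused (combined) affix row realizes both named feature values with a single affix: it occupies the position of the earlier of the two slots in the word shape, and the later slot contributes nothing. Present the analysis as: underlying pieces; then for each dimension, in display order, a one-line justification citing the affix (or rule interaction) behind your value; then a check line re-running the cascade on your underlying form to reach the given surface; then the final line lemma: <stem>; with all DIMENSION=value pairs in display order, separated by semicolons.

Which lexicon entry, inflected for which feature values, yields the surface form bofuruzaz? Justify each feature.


underlying: bof-ur-u-zz
NUM=fe - signalled by the affix -ur
CASE=du - signalled by the affix -u
CLASS=mi - signalled by the affix -zz
check: bofuruzz -> bofuruzz -> bofuruzz -> bofuruzaz
lemma: bof; NUM=fe; CASE=du; CLASS=mi


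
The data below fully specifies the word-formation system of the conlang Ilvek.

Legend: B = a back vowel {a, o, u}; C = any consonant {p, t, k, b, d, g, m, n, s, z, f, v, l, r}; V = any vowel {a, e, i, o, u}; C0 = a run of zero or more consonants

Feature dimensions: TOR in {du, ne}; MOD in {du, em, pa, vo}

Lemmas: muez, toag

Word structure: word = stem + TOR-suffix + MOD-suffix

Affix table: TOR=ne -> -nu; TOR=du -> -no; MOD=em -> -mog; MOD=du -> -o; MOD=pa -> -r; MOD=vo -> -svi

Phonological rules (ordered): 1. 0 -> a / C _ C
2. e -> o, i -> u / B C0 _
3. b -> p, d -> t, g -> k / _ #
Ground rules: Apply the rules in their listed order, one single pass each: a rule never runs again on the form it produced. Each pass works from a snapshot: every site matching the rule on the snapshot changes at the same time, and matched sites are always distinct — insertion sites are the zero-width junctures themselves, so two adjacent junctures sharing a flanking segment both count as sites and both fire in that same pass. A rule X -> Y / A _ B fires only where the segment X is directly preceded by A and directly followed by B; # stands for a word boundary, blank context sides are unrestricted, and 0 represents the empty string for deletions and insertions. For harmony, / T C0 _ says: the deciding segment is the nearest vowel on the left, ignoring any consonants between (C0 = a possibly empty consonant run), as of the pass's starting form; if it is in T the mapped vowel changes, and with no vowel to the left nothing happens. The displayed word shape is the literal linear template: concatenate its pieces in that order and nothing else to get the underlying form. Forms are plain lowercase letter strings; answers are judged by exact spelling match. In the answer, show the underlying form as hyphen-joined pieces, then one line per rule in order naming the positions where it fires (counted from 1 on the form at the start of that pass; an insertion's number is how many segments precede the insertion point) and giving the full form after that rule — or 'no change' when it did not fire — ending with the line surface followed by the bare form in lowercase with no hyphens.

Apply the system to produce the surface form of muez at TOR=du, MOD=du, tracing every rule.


underlying: muez-no-o
1. 0 -> a / C _ C: inserts after position(s) 4: muezanoo
2. e -> o, i -> u / B C0 _: fires at position(s) 3: muozanoo
3. b -> p, d -> t, g -> k / _ #: no change
surface: muozanoo


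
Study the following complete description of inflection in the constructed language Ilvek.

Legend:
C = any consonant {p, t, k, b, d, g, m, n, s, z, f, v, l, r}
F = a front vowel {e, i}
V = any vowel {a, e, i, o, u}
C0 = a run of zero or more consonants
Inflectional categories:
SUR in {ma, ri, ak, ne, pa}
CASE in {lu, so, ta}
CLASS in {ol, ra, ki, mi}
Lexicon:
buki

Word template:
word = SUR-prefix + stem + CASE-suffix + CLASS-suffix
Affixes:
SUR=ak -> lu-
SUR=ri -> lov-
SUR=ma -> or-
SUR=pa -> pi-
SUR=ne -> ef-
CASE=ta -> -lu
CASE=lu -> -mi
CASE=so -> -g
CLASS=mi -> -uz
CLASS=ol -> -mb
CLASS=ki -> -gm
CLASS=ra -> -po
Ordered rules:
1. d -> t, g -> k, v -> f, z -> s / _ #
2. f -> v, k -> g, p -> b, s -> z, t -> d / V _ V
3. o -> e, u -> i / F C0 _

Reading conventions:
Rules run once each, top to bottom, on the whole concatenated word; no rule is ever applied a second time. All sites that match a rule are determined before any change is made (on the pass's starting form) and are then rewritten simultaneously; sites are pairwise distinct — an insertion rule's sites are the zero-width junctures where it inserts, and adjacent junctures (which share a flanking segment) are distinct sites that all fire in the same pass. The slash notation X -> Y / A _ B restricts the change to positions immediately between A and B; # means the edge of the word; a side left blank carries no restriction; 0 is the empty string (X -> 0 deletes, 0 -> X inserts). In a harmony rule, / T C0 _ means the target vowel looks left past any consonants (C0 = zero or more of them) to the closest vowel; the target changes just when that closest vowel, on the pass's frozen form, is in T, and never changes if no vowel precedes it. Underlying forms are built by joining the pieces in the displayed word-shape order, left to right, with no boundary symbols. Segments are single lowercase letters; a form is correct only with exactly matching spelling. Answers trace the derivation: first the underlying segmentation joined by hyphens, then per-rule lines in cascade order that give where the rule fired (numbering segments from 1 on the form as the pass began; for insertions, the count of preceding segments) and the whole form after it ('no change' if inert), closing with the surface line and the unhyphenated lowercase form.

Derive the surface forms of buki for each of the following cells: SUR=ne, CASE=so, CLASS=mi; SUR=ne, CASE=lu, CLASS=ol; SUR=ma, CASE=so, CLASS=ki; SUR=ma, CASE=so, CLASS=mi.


cell SUR=ne, CASE=so, CLASS=mi:
underlying: ef-buki-g-uz
1. d -> t, g -> k, v -> f, z -> s / _ #: fires at position(s) 9: efbukigus
2. f -> v, k -> g, p -> b, s -> z, t -> d / V _ V: fires at position(s) 5: efbugigus
3. o -> e, u -> i / F C0 _: fires at position(s) 4, 8: efbigigis
surface: efbigigis

cell SUR=ne, CASE=lu, CLASS=ol:
underlying: ef-buki-mi-mb
1. d -> t, g -> k, v -> f, z -> s / _ #: no change
2. f -> v, k -> g, p -> b, s -> z, t -> d / V _ V: fires at position(s) 5: efbugimimb
3. o -> e, u -> i / F C0 _: fires at position(s) 4: efbigimimb
surface: efbigimimb

cell SUR=ma, CASE=so, CLASS=ki:
underlying: or-buki-g-gm
1. d -> t, g -> k, v -> f, z -> s / _ #: no change
2. f -> v, k -> g, p -> b, s -> z, t -> d / V _ V: fires at position(s) 5: orbugiggm
3. o -> e, u -> i / F C0 _: no change
surface: orbugiggm

cell SUR=ma, CASE=so, CLASS=mi:
underlying: or-buki-g-uz
1. d -> t, g -> k, v -> f, z -> s / _ #: fires at position(s) 9: orbukigus
2. f -> v, k -> g, p -> b, s -> z, t -> d / V _ V: fires at position(s) 5: orbugigus
3. o -> e, u -> i / F C0 _: fires at position(s) 8: orbugigis
surface: orbugigis


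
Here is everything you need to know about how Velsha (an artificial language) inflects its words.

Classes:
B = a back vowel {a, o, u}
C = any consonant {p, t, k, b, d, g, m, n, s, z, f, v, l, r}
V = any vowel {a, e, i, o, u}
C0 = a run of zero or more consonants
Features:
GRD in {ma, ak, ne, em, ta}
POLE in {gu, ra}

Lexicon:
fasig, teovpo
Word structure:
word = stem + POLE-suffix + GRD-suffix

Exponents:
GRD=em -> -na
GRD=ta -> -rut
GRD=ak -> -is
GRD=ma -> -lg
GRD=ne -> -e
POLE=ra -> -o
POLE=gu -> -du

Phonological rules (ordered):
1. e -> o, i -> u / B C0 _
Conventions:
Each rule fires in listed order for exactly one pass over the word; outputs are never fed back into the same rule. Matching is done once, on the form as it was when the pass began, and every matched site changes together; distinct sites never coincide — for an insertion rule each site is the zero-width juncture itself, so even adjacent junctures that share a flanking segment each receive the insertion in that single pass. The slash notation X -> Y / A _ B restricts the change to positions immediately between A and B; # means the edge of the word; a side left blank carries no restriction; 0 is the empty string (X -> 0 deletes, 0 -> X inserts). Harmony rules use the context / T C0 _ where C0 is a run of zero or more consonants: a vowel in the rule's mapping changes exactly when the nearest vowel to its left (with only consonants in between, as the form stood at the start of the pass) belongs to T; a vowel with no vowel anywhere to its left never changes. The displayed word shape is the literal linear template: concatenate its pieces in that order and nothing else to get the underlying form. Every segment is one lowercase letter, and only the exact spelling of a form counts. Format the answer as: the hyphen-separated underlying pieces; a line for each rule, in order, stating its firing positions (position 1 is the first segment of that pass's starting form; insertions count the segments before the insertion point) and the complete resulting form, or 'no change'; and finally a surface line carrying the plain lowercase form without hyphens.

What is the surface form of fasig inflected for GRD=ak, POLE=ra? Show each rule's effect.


underlying: fasig-o-is
1. e -> o, i -> u / B C0 _: fires at position(s) 4, 7: fasugous
surface: fasugous


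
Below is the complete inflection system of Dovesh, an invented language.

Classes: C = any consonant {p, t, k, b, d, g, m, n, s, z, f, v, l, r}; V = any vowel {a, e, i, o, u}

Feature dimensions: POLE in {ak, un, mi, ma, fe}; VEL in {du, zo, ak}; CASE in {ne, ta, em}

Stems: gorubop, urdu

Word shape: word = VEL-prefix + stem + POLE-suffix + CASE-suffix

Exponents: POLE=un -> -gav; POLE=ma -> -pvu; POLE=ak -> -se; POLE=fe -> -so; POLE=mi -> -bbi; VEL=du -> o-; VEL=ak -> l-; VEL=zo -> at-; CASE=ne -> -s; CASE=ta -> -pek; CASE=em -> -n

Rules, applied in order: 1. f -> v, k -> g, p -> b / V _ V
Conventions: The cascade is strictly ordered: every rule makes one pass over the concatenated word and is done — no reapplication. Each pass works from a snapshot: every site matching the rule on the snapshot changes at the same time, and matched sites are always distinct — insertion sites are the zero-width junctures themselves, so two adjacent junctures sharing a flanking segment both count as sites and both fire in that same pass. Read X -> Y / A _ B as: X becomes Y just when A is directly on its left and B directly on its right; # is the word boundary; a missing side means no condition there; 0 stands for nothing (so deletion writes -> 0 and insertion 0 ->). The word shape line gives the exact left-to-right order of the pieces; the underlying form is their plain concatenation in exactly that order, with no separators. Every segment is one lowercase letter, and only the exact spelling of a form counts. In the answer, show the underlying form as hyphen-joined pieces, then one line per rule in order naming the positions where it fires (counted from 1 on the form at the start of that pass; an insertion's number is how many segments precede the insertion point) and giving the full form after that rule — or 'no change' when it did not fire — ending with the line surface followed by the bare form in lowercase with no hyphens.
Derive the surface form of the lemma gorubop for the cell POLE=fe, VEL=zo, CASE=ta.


underlying: at-gorubop-so-pek
1. f -> v, k -> g, p -> b / V _ V: fires at position(s) 12: atgorubopsobek
surface: atgorubopsobek


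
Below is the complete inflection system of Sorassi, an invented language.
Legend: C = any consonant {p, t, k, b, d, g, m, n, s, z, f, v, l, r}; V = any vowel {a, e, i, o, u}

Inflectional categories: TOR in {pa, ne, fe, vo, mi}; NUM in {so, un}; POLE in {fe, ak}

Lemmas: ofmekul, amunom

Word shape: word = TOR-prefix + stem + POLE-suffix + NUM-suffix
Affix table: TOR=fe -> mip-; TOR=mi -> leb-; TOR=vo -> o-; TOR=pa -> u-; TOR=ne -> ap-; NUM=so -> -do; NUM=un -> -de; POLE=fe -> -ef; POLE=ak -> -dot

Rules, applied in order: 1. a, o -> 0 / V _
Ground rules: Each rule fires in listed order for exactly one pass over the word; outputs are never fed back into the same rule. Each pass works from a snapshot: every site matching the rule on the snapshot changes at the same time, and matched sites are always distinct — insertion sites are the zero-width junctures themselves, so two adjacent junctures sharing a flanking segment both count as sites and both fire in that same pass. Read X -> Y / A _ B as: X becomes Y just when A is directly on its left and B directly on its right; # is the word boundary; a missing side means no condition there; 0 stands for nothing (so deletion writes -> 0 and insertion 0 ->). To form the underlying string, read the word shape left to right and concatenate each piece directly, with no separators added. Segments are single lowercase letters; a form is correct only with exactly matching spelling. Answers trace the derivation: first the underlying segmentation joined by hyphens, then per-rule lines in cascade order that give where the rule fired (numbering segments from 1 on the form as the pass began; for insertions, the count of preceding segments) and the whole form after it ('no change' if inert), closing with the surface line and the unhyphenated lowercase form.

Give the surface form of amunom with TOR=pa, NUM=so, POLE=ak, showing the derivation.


underlying: u-amunom-dot-do
1. a, o -> 0 / V _: fires at position(s) 2: umunomdotdo
surface: umunomdotdo


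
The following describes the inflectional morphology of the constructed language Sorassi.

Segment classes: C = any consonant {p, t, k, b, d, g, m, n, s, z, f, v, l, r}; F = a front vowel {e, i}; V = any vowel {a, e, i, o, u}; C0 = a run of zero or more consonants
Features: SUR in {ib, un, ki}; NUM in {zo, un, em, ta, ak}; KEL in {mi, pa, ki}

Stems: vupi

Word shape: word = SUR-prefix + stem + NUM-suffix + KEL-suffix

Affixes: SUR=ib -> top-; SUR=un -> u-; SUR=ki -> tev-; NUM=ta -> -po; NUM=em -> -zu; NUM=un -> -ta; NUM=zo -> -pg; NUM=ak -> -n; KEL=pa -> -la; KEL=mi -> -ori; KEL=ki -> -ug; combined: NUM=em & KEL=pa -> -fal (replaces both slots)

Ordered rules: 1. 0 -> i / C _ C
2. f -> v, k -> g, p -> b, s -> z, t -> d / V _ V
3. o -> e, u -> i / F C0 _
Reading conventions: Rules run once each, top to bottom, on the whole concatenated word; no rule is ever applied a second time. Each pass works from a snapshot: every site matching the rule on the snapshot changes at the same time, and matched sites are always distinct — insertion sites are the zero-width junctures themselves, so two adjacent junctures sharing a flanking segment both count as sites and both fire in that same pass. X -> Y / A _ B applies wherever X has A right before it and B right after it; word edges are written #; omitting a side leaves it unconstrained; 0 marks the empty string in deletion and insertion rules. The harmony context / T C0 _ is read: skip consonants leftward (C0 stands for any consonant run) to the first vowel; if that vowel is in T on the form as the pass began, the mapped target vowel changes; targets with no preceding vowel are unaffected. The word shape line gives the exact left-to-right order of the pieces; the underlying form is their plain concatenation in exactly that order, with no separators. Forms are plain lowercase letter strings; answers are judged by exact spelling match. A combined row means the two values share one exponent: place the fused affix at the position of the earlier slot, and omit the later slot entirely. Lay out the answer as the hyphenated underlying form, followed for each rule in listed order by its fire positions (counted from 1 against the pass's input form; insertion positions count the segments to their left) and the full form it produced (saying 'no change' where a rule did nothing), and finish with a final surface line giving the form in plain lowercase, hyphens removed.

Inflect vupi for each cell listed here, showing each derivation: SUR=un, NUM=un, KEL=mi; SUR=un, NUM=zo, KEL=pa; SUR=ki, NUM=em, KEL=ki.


cell SUR=un, NUM=un, KEL=mi:
underlying: u-vupi-ta-ori
1. 0 -> i / C _ C: no change
2. f -> v, k -> g, p -> b, s -> z, t -> d / V _ V: fires at position(s) 4, 6: uvubidaori
3. o -> e, u -> i / F C0 _: no change
surface: uvubidaori

cell SUR=un, NUM=zo, KEL=pa:
underlying: u-vupi-pg-la
1. 0 -> i / C _ C: inserts after position(s) 6, 7: uvupipigila
2. f -> v, k -> g, p -> b, s -> z, t -> d / V _ V: fires at position(s) 4, 6: uvubibigila
3. o -> e, u -> i / F C0 _: no change
surface: uvubibigila

cell SUR=ki, NUM=em, KEL=ki:
underlying: tev-vupi-zu-ug
1. 0 -> i / C _ C: inserts after position(s) 3: tevivupizuug
2. f -> v, k -> g, p -> b, s -> z, t -> d / V _ V: fires at position(s) 7: tevivubizuug
3. o -> e, u -> i / F C0 _: fires at position(s) 6, 10: tevivibiziug
surface: tevivibiziug
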